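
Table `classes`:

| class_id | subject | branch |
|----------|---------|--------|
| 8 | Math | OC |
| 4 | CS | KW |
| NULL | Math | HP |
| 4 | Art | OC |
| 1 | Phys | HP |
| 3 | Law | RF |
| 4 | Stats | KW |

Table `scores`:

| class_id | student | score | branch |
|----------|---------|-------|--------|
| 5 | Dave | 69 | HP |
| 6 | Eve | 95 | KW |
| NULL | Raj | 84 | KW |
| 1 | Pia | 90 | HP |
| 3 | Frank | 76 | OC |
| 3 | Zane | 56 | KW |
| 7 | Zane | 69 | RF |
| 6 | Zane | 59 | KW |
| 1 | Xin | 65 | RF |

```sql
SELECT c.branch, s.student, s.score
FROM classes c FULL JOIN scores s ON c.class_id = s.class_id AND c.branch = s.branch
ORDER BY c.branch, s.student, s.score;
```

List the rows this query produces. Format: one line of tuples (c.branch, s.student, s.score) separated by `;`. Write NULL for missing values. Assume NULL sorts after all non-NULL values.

(HP, Pia, 90); (HP, NULL, NULL); (KW, NULL, NULL); (KW, NULL, NULL); (OC, NULL, NULL); (OC, NULL, NULL); (RF, NULL, NULL); (NULL, Dave, 69); (NULL, Eve, 95); (NULL, Frank, 76); (NULL, Raj, 84); (NULL, Xin, 65); (NULL, Zane, 56); (NULL, Zane, 59); (NULL, Zane, 69)

FULL OUTER JOIN keeps every row from both sides; unmatched rows get NULL for the other side's columns.
Matching on c.class_id = s.class_id AND c.branch = s.branch. A NULL in a compared column never satisfies the condition.
- c[0] class_id=8, branch=OC → no match; kept with NULLs on the s side.
- c[1] class_id=4, branch=KW → no match; kept with NULLs on the s side.
- c[2] class_id=NULL, branch=HP → no match; kept with NULLs on the s side.
- c[3] class_id=4, branch=OC → no match; kept with NULLs on the s side.
- c[4] class_id=1, branch=HP → 1 match(es) in s → 1 row(s).
- c[5] class_id=3, branch=RF → no match; kept with NULLs on the s side.
- c[6] class_id=4, branch=KW → no match; kept with NULLs on the s side.
- 8 s row(s) had no c match → kept, c columns NULL.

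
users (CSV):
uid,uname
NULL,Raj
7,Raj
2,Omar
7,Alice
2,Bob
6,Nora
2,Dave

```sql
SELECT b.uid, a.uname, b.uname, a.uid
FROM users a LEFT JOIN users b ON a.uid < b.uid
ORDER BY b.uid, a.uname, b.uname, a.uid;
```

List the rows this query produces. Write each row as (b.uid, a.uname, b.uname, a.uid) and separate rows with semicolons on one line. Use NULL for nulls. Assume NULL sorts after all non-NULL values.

LEFT JOIN keeps every row from `users a`; unmatched rows get NULL for `users b`'s columns.
Matching on a.uid < b.uid. A NULL in a compared column never satisfies the condition.
Matched pairs: 11; unmatched a rows kept: 3.

(6, Bob, Nora, 2); (6, Dave, Nora, 2); (6, Omar, Nora, 2); (7, Bob, Alice, 2); (7, Bob, Raj, 2); (7, Dave, Alice, 2); (7, Dave, Raj, 2); (7, Nora, Alice, 6); (7, Nora, Raj, 6); (7, Omar, Alice, 2); (7, Omar, Raj, 2); (NULL, Alice, NULL, 7); (NULL, Raj, NULL, 7); (NULL, Raj, NULL, NULL)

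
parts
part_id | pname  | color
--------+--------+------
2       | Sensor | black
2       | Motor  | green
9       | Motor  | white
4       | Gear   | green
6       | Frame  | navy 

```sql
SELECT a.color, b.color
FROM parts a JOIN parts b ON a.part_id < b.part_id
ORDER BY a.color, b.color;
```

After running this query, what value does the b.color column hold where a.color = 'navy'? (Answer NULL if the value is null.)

white

INNER JOIN keeps only pairs where the ON condition holds.
Matching on a.part_id < b.part_id.
- a (part_id=2) pairs with 3 row(s) of b.
- a (part_id=2) pairs with 3 row(s) of b.
- a (part_id=9) has no partner → excluded.
- a (part_id=4) pairs with 2 row(s) of b.
- a (part_id=6) pairs with 1 row(s) of b.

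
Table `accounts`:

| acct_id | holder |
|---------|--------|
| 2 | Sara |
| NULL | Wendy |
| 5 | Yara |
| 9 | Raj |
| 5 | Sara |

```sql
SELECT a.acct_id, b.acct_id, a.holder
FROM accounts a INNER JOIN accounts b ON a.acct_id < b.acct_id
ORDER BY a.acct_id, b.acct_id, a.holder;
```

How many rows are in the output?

INNER JOIN keeps only pairs where the ON condition holds.
Matching on a.acct_id < b.acct_id. A NULL in a compared column never satisfies the condition.
Matched pairs: 5.
Total: 5 rows.

5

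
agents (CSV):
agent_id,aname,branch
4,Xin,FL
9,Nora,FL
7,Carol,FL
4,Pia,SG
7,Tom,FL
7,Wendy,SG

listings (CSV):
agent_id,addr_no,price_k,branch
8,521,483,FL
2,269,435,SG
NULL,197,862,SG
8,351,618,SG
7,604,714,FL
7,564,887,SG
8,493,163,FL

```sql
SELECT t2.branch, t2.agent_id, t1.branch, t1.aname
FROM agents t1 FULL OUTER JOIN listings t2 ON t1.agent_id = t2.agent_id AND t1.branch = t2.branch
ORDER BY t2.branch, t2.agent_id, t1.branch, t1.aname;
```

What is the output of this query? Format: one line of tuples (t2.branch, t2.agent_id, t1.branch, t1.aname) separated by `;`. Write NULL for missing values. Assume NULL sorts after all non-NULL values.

FULL OUTER JOIN keeps every row from both sides; unmatched rows get NULL for the other side's columns.
Matching on t1.agent_id = t2.agent_id AND t1.branch = t2.branch. A NULL in a compared column never satisfies the condition.
- t1 row (agent_id=4, branch=FL): no match → kept, t2 columns NULL.
- t1 row (agent_id=9, branch=FL): no match → kept, t2 columns NULL.
- t1 row (agent_id=7, branch=FL): matches 1 t2 row(s) → 1 output row(s).
- t1 row (agent_id=4, branch=SG): no match → kept, t2 columns NULL.
- t1 row (agent_id=7, branch=FL): matches 1 t2 row(s) → 1 output row(s).
- t1 row (agent_id=7, branch=SG): matches 1 t2 row(s) → 1 output row(s).
- 5 t2 row(s) had no t1 match → kept, t1 columns NULL.

(FL, 7, FL, Carol); (FL, 7, FL, Tom); (FL, 8, NULL, NULL); (FL, 8, NULL, NULL); (SG, 2, NULL, NULL); (SG, 7, SG, Wendy); (SG, 8, NULL, NULL); (SG, NULL, NULL, NULL); (NULL, NULL, FL, Nora); (NULL, NULL, FL, Xin); (NULL, NULL, SG, Pia)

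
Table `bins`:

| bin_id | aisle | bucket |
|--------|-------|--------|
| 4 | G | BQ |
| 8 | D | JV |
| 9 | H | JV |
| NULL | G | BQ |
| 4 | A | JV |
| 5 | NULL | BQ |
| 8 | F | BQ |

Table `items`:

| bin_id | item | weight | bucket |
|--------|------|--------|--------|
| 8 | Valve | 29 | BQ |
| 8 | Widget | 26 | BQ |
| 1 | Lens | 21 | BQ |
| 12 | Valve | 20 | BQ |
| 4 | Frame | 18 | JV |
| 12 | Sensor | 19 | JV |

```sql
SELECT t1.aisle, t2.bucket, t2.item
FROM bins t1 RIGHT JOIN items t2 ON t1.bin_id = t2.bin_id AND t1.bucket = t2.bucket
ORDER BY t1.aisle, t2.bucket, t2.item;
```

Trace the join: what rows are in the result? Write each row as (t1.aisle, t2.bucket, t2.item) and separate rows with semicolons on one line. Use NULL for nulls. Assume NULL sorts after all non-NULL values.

(A, JV, Frame); (F, BQ, Valve); (F, BQ, Widget); (NULL, BQ, Lens); (NULL, BQ, Valve); (NULL, JV, Sensor)

RIGHT JOIN keeps every row from `items`; unmatched rows get NULL for `bins`'s columns.
Matching on t1.bin_id = t2.bin_id AND t1.bucket = t2.bucket. A NULL in a compared column never satisfies the condition.
Matched pairs: 3; unmatched t2 rows kept: 3.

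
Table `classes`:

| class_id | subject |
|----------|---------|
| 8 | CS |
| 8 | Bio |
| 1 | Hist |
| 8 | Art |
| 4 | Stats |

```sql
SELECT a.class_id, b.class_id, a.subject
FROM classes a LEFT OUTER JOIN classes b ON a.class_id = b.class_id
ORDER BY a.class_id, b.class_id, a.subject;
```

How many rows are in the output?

LEFT JOIN keeps every row from `classes a`; unmatched rows get NULL for `classes b`'s columns.
Matching on a.class_id = b.class_id.
- a (class_id=8) pairs with 3 row(s) of b.
- a (class_id=8) pairs with 3 row(s) of b.
- a (class_id=1) pairs with 1 row(s) of b.
- a (class_id=8) pairs with 3 row(s) of b.
- a (class_id=4) pairs with 1 row(s) of b.
Total: 11 rows.

11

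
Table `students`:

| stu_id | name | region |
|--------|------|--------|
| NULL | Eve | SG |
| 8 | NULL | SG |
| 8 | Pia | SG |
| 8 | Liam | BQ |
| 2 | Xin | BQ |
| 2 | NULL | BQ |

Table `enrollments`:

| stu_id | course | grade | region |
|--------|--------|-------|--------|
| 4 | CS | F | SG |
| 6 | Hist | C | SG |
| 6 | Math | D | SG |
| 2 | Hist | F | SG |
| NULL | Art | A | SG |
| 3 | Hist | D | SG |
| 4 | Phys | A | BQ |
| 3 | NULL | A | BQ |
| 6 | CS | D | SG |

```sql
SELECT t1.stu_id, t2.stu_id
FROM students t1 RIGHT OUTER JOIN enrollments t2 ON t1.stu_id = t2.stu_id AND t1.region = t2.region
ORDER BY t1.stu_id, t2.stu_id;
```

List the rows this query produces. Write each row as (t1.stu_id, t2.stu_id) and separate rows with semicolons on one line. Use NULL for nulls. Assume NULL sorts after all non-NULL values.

(NULL, 2); (NULL, 3); (NULL, 3); (NULL, 4); (NULL, 4); (NULL, 6); (NULL, 6); (NULL, 6); (NULL, NULL)

RIGHT JOIN keeps every row from `enrollments`; unmatched rows get NULL for `students`'s columns.
Matching on t1.stu_id = t2.stu_id AND t1.region = t2.region. A NULL in a compared column never satisfies the condition.
- stu_id=NULL, region=SG: no matching t2 row.
- stu_id=8, region=SG: no matching t2 row.
- stu_id=8, region=SG: no matching t2 row.
- stu_id=8, region=BQ: no matching t2 row.
- stu_id=2, region=BQ: no matching t2 row.
- stu_id=2, region=BQ: no matching t2 row.
- 9 row(s) from t2 found no t1 partner → padded with NULL.
After projecting and ordering:
t1.stu_id | t2.stu_id
NULL | 2
NULL | 3
NULL | 3
NULL | 4
NULL | 4
NULL | 6
NULL | 6
NULL | 6
NULL | NULL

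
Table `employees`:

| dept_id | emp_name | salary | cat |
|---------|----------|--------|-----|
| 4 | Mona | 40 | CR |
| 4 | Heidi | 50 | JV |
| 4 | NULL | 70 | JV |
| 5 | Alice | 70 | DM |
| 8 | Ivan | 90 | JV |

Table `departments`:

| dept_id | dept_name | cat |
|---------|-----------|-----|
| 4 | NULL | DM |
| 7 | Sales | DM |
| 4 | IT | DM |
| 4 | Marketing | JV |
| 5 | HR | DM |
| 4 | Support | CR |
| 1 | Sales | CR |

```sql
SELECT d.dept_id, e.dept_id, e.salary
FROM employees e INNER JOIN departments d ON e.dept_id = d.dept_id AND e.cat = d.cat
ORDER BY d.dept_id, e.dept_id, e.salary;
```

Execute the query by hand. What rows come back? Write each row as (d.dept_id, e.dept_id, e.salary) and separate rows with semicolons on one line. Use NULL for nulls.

(4, 4, 40); (4, 4, 50); (4, 4, 70); (5, 5, 70)

INNER JOIN keeps only pairs where the ON condition holds.
Matching on e.dept_id = d.dept_id AND e.cat = d.cat.
- e (dept_id=4, cat=CR) pairs with 1 row(s) of d.
- e (dept_id=4, cat=JV) pairs with 1 row(s) of d.
- e (dept_id=4, cat=JV) pairs with 1 row(s) of d.
- e (dept_id=5, cat=DM) pairs with 1 row(s) of d.
- e (dept_id=8, cat=JV) has no partner → excluded.
After projecting and ordering:
d.dept_id | e.dept_id | e.salary
4 | 4 | 40
4 | 4 | 50
4 | 4 | 70
5 | 5 | 70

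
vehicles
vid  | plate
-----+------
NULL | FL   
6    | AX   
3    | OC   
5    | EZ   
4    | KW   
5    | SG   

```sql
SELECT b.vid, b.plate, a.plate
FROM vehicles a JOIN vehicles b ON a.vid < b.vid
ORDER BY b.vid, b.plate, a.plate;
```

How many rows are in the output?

9

INNER JOIN keeps only pairs where the ON condition holds.
Matching on a.vid < b.vid. A NULL in a compared column never satisfies the condition.
- a (vid=NULL) has no partner → excluded.
- a (vid=6) has no partner → excluded.
- a (vid=3) pairs with 4 row(s) of b.
- a (vid=5) pairs with 1 row(s) of b.
- a (vid=4) pairs with 3 row(s) of b.
- a (vid=5) pairs with 1 row(s) of b.
Total: 9 rows.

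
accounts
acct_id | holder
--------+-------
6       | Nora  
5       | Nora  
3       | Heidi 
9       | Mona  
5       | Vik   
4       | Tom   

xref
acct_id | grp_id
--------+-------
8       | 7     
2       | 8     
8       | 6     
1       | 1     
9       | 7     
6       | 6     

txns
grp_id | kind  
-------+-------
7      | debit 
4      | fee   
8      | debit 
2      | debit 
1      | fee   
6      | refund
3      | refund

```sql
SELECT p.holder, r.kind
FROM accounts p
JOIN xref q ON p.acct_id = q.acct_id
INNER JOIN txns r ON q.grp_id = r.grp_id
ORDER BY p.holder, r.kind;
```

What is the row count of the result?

Joins associate left-to-right: accounts INNER JOIN xref on acct_id gives 2 intermediate row(s).
Then INNER JOIN `txns r` on grp_id: keep only rows whose q.grp_id appears in r.
Result: 2 row(s).

2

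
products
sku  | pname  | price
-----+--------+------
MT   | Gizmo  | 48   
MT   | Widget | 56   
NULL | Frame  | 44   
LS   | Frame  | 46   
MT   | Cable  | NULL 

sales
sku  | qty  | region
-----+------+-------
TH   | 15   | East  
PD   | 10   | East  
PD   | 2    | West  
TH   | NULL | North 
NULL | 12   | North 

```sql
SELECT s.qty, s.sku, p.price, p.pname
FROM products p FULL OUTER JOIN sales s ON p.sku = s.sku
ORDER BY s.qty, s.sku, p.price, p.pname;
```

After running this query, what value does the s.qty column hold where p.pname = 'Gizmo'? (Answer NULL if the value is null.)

FULL OUTER JOIN keeps every row from both sides; unmatched rows get NULL for the other side's columns.
Matching on p.sku = s.sku. A NULL in a compared column never satisfies the condition.
- p[0] sku=MT → no match; kept with NULLs on the s side.
- p[1] sku=MT → no match; kept with NULLs on the s side.
- p[2] sku=NULL → no match; kept with NULLs on the s side.
- p[3] sku=LS → no match; kept with NULLs on the s side.
- p[4] sku=MT → no match; kept with NULLs on the s side.
- 5 s row(s) had no p match → kept, p columns NULL.

NULL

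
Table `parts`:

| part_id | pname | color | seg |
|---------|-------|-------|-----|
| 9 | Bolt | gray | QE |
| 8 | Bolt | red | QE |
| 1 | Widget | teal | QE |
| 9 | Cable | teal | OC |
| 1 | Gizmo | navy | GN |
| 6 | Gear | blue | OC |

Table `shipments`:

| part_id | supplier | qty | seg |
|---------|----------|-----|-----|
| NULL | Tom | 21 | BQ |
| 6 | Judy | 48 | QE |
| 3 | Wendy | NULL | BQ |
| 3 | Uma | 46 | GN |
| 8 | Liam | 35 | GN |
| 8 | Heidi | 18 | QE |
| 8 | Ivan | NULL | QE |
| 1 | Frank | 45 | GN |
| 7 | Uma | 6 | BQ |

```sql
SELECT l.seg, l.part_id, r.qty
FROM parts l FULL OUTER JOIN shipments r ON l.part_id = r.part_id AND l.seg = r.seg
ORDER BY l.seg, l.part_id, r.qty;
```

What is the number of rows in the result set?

13

FULL OUTER JOIN keeps every row from both sides; unmatched rows get NULL for the other side's columns.
Matching on l.part_id = r.part_id AND l.seg = r.seg. A NULL in a compared column never satisfies the condition.
- l[0] part_id=9, seg=QE → no match; kept with NULLs on the r side.
- l[1] part_id=8, seg=QE → 2 match(es) in r → 2 row(s).
- l[2] part_id=1, seg=QE → no match; kept with NULLs on the r side.
- l[3] part_id=9, seg=OC → no match; kept with NULLs on the r side.
- l[4] part_id=1, seg=GN → 1 match(es) in r → 1 row(s).
- l[5] part_id=6, seg=OC → no match; kept with NULLs on the r side.
- plus 6 unmatched r row(s), each kept with NULL l columns.
Total: 3 matched + 10 padded = 13 rows.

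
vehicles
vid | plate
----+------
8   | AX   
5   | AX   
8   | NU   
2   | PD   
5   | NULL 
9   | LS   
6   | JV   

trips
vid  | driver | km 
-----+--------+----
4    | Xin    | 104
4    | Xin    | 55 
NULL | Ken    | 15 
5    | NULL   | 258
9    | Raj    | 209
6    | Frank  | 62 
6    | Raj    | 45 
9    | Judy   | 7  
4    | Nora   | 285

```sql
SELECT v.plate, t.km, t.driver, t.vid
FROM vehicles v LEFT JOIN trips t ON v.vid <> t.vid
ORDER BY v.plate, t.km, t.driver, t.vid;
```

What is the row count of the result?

50

LEFT JOIN keeps every row from `vehicles`; unmatched rows get NULL for `trips`'s columns.
Matching on v.vid <> t.vid. A NULL in a compared column never satisfies the condition.
Matched pairs: 50; unmatched v rows kept: 0.
Total: 50 rows.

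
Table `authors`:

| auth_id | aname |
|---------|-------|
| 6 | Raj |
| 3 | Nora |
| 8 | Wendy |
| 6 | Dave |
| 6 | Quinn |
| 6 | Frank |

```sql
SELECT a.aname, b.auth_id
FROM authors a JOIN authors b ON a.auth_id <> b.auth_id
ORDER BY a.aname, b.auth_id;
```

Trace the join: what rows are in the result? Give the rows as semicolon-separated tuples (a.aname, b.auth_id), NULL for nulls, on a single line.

(Dave, 3); (Dave, 8); (Frank, 3); (Frank, 8); (Nora, 6); (Nora, 6); (Nora, 6); (Nora, 6); (Nora, 8); (Quinn, 3); (Quinn, 8); (Raj, 3); (Raj, 8); (Wendy, 3); (Wendy, 6); (Wendy, 6); (Wendy, 6); (Wendy, 6)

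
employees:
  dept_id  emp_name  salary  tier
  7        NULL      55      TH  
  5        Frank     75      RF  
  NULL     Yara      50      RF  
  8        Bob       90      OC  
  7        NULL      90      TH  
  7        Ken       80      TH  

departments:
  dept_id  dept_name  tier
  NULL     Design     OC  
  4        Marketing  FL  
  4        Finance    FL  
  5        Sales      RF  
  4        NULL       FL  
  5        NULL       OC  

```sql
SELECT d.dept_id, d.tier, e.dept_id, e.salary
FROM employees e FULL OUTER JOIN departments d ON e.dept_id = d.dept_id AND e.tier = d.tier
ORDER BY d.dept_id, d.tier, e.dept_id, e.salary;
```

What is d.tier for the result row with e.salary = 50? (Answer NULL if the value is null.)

NULL

FULL OUTER JOIN keeps every row from both sides; unmatched rows get NULL for the other side's columns.
Matching on e.dept_id = d.dept_id AND e.tier = d.tier. A NULL in a compared column never satisfies the condition.
Matched pairs: 1; unmatched e rows kept: 5; unmatched d rows kept: 5.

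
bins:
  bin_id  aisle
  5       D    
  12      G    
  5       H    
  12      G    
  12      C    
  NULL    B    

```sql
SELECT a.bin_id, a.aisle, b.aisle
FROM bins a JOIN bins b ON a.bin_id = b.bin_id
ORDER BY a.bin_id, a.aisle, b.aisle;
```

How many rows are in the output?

INNER JOIN keeps only pairs where the ON condition holds.
Matching on a.bin_id = b.bin_id. A NULL in a compared column never satisfies the condition.
Matched pairs: 13.
Total: 13 rows.

13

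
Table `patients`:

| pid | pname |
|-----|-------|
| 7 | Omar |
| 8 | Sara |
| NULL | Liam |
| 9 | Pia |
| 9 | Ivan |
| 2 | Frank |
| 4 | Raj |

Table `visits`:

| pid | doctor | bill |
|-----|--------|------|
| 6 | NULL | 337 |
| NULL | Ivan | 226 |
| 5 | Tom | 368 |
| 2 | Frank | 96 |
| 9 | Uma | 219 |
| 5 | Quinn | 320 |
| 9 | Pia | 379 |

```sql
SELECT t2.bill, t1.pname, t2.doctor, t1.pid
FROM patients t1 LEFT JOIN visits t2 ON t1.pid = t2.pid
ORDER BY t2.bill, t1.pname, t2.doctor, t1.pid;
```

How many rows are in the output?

9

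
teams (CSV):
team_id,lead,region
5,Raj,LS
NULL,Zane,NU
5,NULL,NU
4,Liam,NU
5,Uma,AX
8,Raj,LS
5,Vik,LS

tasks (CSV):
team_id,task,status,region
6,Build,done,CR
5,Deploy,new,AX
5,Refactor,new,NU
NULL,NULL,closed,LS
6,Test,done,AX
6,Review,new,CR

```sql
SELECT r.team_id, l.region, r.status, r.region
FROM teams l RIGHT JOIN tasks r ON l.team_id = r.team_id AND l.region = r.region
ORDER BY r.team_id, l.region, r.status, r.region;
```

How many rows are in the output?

RIGHT JOIN keeps every row from `tasks`; unmatched rows get NULL for `teams`'s columns.
Matching on l.team_id = r.team_id AND l.region = r.region. A NULL in a compared column never satisfies the condition.
- l[0] team_id=5, region=LS → no match.
- l[1] team_id=NULL, region=NU → no match.
- l[2] team_id=5, region=NU → 1 match(es) in r → 1 row(s).
- l[3] team_id=4, region=NU → no match.
- l[4] team_id=5, region=AX → 1 match(es) in r → 1 row(s).
- l[5] team_id=8, region=LS → no match.
- l[6] team_id=5, region=LS → no match.
- plus 4 unmatched r row(s), each kept with NULL l columns.
Total: 2 matched + 4 padded = 6 rows.

6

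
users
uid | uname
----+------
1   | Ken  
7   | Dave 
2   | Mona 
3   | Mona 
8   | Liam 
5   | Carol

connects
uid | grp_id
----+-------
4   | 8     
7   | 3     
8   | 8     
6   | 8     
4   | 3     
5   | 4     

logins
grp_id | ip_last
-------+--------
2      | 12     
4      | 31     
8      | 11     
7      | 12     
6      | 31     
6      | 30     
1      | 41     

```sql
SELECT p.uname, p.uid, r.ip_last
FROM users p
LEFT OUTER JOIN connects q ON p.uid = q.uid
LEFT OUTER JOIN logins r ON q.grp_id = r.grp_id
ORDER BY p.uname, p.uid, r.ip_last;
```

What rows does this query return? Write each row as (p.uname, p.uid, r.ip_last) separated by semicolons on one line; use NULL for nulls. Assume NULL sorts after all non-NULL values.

Joins associate left-to-right: users LEFT JOIN connects on uid gives 6 intermediate row(s).
Then LEFT JOIN `logins r` on grp_id: each of those 6 rows is kept; rows whose q.grp_id has no match in r get NULL for r's columns.

(Carol, 5, 31); (Dave, 7, NULL); (Ken, 1, NULL); (Liam, 8, 11); (Mona, 2, NULL); (Mona, 3, NULL)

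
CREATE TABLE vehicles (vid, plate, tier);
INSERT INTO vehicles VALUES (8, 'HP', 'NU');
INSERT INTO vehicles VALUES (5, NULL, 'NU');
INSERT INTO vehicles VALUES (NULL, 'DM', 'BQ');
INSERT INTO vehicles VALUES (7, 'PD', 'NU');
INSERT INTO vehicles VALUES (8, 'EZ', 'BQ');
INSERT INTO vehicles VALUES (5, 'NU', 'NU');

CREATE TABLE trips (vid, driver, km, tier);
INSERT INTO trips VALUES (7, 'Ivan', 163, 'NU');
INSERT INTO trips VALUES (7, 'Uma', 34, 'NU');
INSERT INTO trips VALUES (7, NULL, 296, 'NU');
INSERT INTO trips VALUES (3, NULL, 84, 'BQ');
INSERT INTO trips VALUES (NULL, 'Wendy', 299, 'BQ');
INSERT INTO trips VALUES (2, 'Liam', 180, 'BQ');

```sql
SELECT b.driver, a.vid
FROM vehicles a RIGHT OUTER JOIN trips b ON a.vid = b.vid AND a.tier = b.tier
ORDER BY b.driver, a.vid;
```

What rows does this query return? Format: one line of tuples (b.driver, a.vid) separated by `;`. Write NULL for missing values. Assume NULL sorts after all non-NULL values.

(Ivan, 7); (Liam, NULL); (Uma, 7); (Wendy, NULL); (NULL, 7); (NULL, NULL)

RIGHT JOIN keeps every row from `trips`; unmatched rows get NULL for `vehicles`'s columns.
Matching on a.vid = b.vid AND a.tier = b.tier. A NULL in a compared column never satisfies the condition.
Matched pairs: 3; unmatched b rows kept: 3.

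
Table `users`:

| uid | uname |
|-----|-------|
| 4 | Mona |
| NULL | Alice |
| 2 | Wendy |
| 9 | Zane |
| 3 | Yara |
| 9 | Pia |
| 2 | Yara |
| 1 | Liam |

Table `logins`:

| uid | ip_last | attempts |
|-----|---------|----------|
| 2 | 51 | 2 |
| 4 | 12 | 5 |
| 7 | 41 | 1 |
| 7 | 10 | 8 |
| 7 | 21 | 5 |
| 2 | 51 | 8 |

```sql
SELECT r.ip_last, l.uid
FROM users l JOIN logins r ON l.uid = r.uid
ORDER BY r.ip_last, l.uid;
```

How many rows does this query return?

INNER JOIN keeps only pairs where the ON condition holds.
Matching on l.uid = r.uid. A NULL in a compared column never satisfies the condition.
- l (uid=4) pairs with 1 row(s) of r.
- l (uid=NULL) has no partner → excluded.
- l (uid=2) pairs with 2 row(s) of r.
- l (uid=9) has no partner → excluded.
- l (uid=3) has no partner → excluded.
- l (uid=9) has no partner → excluded.
- l (uid=2) pairs with 2 row(s) of r.
- l (uid=1) has no partner → excluded.
Total: 5 rows.

5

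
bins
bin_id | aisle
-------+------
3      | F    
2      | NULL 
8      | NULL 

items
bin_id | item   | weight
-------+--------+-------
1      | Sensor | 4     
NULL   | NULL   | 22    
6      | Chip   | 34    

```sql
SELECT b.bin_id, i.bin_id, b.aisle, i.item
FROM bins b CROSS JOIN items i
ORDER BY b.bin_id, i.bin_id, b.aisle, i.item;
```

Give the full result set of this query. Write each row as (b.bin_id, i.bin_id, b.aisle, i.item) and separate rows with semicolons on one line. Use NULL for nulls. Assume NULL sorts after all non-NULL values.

CROSS JOIN pairs every row of `bins` with every row of `items`: 3 × 3 = 9 rows.
After projecting and ordering:
b.bin_id | i.bin_id | b.aisle | i.item
2 | 1 | NULL | Sensor
2 | 6 | NULL | Chip
2 | NULL | NULL | NULL
3 | 1 | F | Sensor
3 | 6 | F | Chip
3 | NULL | F | NULL
8 | 1 | NULL | Sensor
8 | 6 | NULL | Chip
8 | NULL | NULL | NULL

(2, 1, NULL, Sensor); (2, 6, NULL, Chip); (2, NULL, NULL, NULL); (3, 1, F, Sensor); (3, 6, F, Chip); (3, NULL, F, NULL); (8, 1, NULL, Sensor); (8, 6, NULL, Chip); (8, NULL, NULL, NULL)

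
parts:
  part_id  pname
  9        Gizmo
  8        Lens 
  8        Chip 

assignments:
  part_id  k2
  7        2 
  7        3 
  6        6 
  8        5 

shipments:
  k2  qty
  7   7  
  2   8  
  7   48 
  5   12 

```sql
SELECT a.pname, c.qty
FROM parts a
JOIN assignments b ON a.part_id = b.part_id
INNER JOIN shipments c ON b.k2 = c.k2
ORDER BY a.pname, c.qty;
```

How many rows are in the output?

2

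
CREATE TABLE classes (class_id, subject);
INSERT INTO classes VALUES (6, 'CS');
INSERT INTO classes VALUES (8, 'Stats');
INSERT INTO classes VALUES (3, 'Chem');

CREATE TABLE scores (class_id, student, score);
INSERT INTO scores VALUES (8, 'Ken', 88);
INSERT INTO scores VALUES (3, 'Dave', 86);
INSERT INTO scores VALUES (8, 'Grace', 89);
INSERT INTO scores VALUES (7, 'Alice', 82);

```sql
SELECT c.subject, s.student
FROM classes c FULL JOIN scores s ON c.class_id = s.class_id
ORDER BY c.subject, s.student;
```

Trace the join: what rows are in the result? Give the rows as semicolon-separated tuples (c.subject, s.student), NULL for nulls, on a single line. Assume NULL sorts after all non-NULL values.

FULL OUTER JOIN keeps every row from both sides; unmatched rows get NULL for the other side's columns.
Matching on c.class_id = s.class_id.
- c[0] class_id=6 → no match; kept with NULLs on the s side.
- c[1] class_id=8 → 2 match(es) in s → 2 row(s).
- c[2] class_id=3 → 1 match(es) in s → 1 row(s).
- 1 s row(s) had no c match → kept, c columns NULL.
After projecting and ordering:
c.subject | s.student
CS | NULL
Chem | Dave
Stats | Grace
Stats | Ken
NULL | Alice

(CS, NULL); (Chem, Dave); (Stats, Grace); (Stats, Ken); (NULL, Alice)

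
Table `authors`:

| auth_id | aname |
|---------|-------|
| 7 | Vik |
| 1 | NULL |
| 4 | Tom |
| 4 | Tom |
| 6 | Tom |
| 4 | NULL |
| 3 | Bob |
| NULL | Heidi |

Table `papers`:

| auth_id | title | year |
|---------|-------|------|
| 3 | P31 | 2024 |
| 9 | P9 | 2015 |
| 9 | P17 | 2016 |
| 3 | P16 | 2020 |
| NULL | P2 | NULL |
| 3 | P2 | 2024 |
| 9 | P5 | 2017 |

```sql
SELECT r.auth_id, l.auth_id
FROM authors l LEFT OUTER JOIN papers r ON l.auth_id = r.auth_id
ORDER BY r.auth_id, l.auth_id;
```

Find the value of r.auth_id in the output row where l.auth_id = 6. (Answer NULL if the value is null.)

NULL

LEFT JOIN keeps every row from `authors`; unmatched rows get NULL for `papers`'s columns.
Matching on l.auth_id = r.auth_id. A NULL in a compared column never satisfies the condition.
Matched pairs: 3; unmatched l rows kept: 7.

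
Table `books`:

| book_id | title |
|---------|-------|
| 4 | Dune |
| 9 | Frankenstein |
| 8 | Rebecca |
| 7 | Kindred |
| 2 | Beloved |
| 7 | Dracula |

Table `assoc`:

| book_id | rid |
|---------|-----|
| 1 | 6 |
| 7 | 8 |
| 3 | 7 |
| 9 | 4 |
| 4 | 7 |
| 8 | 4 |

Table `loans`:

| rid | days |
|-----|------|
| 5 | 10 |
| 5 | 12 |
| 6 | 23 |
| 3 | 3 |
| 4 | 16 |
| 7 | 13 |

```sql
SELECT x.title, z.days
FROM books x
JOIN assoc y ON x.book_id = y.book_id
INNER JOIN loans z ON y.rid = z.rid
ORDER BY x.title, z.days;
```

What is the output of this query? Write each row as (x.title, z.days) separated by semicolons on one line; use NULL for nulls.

(Dune, 13); (Frankenstein, 16); (Rebecca, 16)

Step 1 — x INNER JOIN y on book_id → 5 row(s).
Then INNER JOIN `loans z` on rid: keep only rows whose y.rid appears in z.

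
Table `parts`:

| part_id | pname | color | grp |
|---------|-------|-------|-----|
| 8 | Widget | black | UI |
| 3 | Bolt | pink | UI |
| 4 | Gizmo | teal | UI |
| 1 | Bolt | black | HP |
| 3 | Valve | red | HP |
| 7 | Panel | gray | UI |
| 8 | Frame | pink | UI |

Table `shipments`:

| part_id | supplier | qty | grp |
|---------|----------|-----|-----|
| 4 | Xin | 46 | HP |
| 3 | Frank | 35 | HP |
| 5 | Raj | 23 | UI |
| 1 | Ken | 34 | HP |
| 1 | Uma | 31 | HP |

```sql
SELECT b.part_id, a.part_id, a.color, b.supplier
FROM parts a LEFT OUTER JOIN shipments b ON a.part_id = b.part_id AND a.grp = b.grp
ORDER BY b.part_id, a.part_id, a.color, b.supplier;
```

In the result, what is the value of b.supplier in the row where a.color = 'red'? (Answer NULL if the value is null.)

LEFT JOIN keeps every row from `parts`; unmatched rows get NULL for `shipments`'s columns.
Matching on a.part_id = b.part_id AND a.grp = b.grp.
- a row (part_id=8, grp=UI): no match → kept, b columns NULL.
- a row (part_id=3, grp=UI): no match → kept, b columns NULL.
- a row (part_id=4, grp=UI): no match → kept, b columns NULL.
- a row (part_id=1, grp=HP): matches 2 b row(s) → 2 output row(s).
- a row (part_id=3, grp=HP): matches 1 b row(s) → 1 output row(s).
- a row (part_id=7, grp=UI): no match → kept, b columns NULL.
- a row (part_id=8, grp=UI): no match → kept, b columns NULL.

Frank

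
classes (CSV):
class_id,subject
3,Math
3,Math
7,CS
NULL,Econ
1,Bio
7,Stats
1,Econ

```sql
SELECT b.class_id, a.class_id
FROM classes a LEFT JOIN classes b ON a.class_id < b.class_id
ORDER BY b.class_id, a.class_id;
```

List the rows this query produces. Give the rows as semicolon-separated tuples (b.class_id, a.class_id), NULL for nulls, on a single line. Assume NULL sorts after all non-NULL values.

(3, 1); (3, 1); (3, 1); (3, 1); (7, 1); (7, 1); (7, 1); (7, 1); (7, 3); (7, 3); (7, 3); (7, 3); (NULL, 7); (NULL, 7); (NULL, NULL)

LEFT JOIN keeps every row from `classes a`; unmatched rows get NULL for `classes b`'s columns.
Matching on a.class_id < b.class_id. A NULL in a compared column never satisfies the condition.
- a (class_id=3) pairs with 2 row(s) of b.
- a (class_id=3) pairs with 2 row(s) of b.
- a (class_id=7) has no partner → padded with NULL.
- a (class_id=NULL) has no partner → padded with NULL.
- a (class_id=1) pairs with 4 row(s) of b.
- a (class_id=7) has no partner → padded with NULL.
- a (class_id=1) pairs with 4 row(s) of b.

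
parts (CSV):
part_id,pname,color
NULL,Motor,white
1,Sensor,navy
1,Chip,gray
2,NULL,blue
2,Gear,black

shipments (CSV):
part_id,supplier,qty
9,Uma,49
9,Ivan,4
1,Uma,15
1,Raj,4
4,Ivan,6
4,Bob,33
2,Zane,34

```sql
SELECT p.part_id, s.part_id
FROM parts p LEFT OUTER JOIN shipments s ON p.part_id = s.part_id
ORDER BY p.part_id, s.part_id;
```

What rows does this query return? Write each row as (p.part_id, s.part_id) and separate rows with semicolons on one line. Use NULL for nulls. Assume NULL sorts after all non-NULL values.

(1, 1); (1, 1); (1, 1); (1, 1); (2, 2); (2, 2); (NULL, NULL)

LEFT JOIN keeps every row from `parts`; unmatched rows get NULL for `shipments`'s columns.
Matching on p.part_id = s.part_id. A NULL in a compared column never satisfies the condition.
Matched pairs: 6; unmatched p rows kept: 1.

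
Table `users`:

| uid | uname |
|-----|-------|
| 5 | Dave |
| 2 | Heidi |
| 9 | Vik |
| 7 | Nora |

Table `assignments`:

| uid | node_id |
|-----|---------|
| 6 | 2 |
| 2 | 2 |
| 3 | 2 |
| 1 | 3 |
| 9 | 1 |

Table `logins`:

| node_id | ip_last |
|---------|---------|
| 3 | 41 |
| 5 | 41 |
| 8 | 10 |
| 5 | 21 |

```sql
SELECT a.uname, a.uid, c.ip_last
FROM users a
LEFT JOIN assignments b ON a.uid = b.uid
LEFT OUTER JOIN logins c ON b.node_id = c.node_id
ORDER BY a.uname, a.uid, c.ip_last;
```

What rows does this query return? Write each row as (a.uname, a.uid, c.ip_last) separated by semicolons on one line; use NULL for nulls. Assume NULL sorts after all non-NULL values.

(Dave, 5, NULL); (Heidi, 2, NULL); (Nora, 7, NULL); (Vik, 9, NULL)

Evaluate left to right. First `users a LEFT JOIN assignments b` on uid: 4 row(s).
Then LEFT JOIN `logins c` on node_id: each of those 4 rows is kept; rows whose b.node_id has no match in c get NULL for c's columns.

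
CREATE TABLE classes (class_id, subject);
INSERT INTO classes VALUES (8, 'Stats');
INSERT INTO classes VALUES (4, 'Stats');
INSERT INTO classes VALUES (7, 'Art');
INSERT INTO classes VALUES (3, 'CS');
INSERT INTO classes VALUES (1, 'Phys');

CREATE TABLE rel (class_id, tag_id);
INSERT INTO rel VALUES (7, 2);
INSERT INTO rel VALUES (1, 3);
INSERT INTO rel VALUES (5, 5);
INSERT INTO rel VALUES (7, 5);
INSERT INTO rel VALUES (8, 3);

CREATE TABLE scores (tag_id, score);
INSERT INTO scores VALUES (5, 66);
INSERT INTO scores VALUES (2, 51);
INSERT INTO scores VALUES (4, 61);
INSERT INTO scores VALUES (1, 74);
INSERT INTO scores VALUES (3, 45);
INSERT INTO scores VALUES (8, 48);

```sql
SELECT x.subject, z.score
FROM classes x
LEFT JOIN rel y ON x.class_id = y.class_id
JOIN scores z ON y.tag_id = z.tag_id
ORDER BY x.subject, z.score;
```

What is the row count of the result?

4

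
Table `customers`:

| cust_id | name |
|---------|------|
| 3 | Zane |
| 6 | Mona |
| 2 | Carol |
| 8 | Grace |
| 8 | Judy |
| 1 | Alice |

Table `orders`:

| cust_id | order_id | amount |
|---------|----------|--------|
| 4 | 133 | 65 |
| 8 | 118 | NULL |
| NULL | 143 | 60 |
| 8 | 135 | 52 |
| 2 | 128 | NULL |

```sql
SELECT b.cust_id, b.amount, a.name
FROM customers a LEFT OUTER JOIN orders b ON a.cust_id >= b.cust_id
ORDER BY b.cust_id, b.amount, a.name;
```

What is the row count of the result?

13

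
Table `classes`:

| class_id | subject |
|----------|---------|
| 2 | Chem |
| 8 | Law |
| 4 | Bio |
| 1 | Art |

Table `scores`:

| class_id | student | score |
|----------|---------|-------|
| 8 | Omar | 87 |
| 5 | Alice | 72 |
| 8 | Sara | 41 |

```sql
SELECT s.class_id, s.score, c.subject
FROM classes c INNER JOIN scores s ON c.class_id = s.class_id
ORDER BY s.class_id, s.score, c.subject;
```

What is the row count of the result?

2

INNER JOIN keeps only pairs where the ON condition holds.
Matching on c.class_id = s.class_id.
- c[0] class_id=2 → no match; dropped.
- c[1] class_id=8 → 2 match(es) in s → 2 row(s).
- c[2] class_id=4 → no match; dropped.
- c[3] class_id=1 → no match; dropped.
Total: 2 rows.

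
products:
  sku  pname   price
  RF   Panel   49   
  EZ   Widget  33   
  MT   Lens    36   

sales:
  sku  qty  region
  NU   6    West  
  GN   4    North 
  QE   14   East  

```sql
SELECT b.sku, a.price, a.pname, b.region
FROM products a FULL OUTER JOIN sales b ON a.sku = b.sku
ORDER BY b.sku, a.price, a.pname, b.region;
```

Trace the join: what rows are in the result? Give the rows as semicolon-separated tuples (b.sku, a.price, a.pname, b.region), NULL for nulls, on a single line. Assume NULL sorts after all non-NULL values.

(GN, NULL, NULL, North); (NU, NULL, NULL, West); (QE, NULL, NULL, East); (NULL, 33, Widget, NULL); (NULL, 36, Lens, NULL); (NULL, 49, Panel, NULL)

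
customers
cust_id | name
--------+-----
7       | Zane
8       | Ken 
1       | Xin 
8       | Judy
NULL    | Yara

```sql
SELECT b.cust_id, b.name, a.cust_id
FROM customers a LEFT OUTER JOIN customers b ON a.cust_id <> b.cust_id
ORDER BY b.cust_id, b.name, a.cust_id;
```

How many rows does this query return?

11

LEFT JOIN keeps every row from `customers a`; unmatched rows get NULL for `customers b`'s columns.
Matching on a.cust_id <> b.cust_id. A NULL in a compared column never satisfies the condition.
Matched pairs: 10; unmatched a rows kept: 1.
Total: 10 matched + 1 padded = 11 rows.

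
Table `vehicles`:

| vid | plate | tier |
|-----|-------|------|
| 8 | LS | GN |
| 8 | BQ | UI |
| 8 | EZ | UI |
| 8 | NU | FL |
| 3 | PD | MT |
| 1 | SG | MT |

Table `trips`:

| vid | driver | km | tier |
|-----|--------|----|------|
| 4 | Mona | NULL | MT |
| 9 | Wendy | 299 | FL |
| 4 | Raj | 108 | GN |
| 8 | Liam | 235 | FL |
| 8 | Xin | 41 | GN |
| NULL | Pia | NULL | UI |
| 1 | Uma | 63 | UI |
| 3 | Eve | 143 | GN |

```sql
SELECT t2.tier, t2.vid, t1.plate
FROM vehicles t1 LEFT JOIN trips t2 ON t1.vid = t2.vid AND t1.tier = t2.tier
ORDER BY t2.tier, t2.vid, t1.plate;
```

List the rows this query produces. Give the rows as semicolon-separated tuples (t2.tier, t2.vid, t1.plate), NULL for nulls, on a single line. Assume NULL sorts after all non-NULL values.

(FL, 8, NU); (GN, 8, LS); (NULL, NULL, BQ); (NULL, NULL, EZ); (NULL, NULL, PD); (NULL, NULL, SG)

LEFT JOIN keeps every row from `vehicles`; unmatched rows get NULL for `trips`'s columns.
Matching on t1.vid = t2.vid AND t1.tier = t2.tier. A NULL in a compared column never satisfies the condition.
- vid=8, tier=GN: 1 matching t2 row(s), so 1 row(s) emitted.
- vid=8, tier=UI: no t2 row matches, row kept with t2 columns NULL.
- vid=8, tier=UI: no t2 row matches, row kept with t2 columns NULL.
- vid=8, tier=FL: 1 matching t2 row(s), so 1 row(s) emitted.
- vid=3, tier=MT: no t2 row matches, row kept with t2 columns NULL.
- vid=1, tier=MT: no t2 row matches, row kept with t2 columns NULL.
After projecting and ordering:
t2.tier | t2.vid | t1.plate
FL | 8 | NU
GN | 8 | LS
NULL | NULL | BQ
NULL | NULL | EZ
NULL | NULL | PD
NULL | NULL | SG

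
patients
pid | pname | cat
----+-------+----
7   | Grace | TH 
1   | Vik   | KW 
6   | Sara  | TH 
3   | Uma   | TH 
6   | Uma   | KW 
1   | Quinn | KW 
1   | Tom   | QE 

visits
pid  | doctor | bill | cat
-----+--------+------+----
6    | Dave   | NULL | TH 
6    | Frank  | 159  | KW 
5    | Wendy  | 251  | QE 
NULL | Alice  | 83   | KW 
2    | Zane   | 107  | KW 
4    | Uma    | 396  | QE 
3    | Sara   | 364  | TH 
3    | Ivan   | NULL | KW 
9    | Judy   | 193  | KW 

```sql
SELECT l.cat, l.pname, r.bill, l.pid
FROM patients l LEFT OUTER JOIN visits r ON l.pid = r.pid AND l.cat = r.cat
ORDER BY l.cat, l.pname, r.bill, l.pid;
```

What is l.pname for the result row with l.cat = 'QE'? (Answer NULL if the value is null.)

Tom

LEFT JOIN keeps every row from `patients`; unmatched rows get NULL for `visits`'s columns.
Matching on l.pid = r.pid AND l.cat = r.cat. A NULL in a compared column never satisfies the condition.
- l row (pid=7, cat=TH): no match → kept, r columns NULL.
- l row (pid=1, cat=KW): no match → kept, r columns NULL.
- l row (pid=6, cat=TH): matches 1 r row(s) → 1 output row(s).
- l row (pid=3, cat=TH): matches 1 r row(s) → 1 output row(s).
- l row (pid=6, cat=KW): matches 1 r row(s) → 1 output row(s).
- l row (pid=1, cat=KW): no match → kept, r columns NULL.
- l row (pid=1, cat=QE): no match → kept, r columns NULL.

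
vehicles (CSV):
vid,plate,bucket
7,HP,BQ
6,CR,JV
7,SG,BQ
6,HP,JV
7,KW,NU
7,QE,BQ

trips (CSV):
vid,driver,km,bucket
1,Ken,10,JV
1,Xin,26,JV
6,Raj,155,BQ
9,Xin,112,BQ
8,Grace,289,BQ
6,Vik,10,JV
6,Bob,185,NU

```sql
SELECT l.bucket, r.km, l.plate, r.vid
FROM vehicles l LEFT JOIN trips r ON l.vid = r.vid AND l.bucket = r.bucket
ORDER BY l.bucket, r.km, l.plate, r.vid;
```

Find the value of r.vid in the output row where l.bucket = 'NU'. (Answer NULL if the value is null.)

LEFT JOIN keeps every row from `vehicles`; unmatched rows get NULL for `trips`'s columns.
Matching on l.vid = r.vid AND l.bucket = r.bucket.
Matched pairs: 2; unmatched l rows kept: 4.

NULL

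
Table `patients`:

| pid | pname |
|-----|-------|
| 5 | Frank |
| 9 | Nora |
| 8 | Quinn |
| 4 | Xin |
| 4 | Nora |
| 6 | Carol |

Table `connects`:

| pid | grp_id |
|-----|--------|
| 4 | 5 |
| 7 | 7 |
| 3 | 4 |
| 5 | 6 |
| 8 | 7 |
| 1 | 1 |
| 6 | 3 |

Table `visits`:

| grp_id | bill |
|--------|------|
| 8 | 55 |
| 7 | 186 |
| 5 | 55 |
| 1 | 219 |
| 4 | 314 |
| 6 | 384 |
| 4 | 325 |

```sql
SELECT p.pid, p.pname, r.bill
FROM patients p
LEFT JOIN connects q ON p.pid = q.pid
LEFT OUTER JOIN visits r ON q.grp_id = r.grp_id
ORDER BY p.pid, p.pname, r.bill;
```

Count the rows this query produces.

Joins associate left-to-right: patients LEFT JOIN connects on pid gives 6 intermediate row(s).
Then LEFT JOIN `visits r` on grp_id: each of those 6 rows is kept; rows whose q.grp_id has no match in r get NULL for r's columns.
Result: 6 row(s).

6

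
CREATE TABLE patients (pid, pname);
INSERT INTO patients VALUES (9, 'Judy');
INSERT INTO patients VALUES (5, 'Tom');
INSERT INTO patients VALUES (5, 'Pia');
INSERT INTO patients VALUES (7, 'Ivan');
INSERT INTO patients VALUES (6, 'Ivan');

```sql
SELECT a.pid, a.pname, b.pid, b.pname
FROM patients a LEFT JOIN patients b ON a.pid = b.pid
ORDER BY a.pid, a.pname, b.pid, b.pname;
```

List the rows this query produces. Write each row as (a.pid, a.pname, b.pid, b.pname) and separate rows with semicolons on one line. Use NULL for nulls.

LEFT JOIN keeps every row from `patients a`; unmatched rows get NULL for `patients b`'s columns.
Matching on a.pid = b.pid.
- a[0] pid=9 → 1 match(es) in b → 1 row(s).
- a[1] pid=5 → 2 match(es) in b → 2 row(s).
- a[2] pid=5 → 2 match(es) in b → 2 row(s).
- a[3] pid=7 → 1 match(es) in b → 1 row(s).
- a[4] pid=6 → 1 match(es) in b → 1 row(s).
After projecting and ordering:
a.pid | a.pname | b.pid | b.pname
5 | Pia | 5 | Pia
5 | Pia | 5 | Tom
5 | Tom | 5 | Pia
5 | Tom | 5 | Tom
6 | Ivan | 6 | Ivan
7 | Ivan | 7 | Ivan
9 | Judy | 9 | Judy

(5, Pia, 5, Pia); (5, Pia, 5, Tom); (5, Tom, 5, Pia); (5, Tom, 5, Tom); (6, Ivan, 6, Ivan); (7, Ivan, 7, Ivan); (9, Judy, 9, Judy)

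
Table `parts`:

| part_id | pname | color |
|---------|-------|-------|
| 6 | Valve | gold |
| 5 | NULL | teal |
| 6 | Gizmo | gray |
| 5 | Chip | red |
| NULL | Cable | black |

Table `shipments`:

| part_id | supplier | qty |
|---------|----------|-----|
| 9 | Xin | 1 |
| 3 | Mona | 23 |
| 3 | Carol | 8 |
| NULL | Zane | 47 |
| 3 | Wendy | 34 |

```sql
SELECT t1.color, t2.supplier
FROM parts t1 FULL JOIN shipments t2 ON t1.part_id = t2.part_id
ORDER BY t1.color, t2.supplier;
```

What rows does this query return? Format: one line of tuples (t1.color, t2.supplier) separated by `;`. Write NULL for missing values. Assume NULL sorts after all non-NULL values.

(black, NULL); (gold, NULL); (gray, NULL); (red, NULL); (teal, NULL); (NULL, Carol); (NULL, Mona); (NULL, Wendy); (NULL, Xin); (NULL, Zane)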